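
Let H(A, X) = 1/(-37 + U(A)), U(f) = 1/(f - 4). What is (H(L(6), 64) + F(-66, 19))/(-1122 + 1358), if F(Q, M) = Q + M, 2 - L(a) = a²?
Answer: -66167/332052 ≈ -0.19927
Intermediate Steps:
L(a) = 2 - a²
U(f) = 1/(-4 + f)
H(A, X) = 1/(-37 + 1/(-4 + A))
F(Q, M) = M + Q
(H(L(6), 64) + F(-66, 19))/(-1122 + 1358) = ((4 - (2 - 1*6²))/(-149 + 37*(2 - 1*6²)) + (19 - 66))/(-1122 + 1358) = ((4 - (2 - 1*36))/(-149 + 37*(2 - 1*36)) - 47)/236 = ((4 - (2 - 36))/(-149 + 37*(2 - 36)) - 47)*(1/236) = ((4 - 1*(-34))/(-149 + 37*(-34)) - 47)*(1/236) = ((4 + 34)/(-149 - 1258) - 47)*(1/236) = (38/(-1407) - 47)*(1/236) = (-1/1407*38 - 47)*(1/236) = (-38/1407 - 47)*(1/236) = -66167/1407*1/236 = -66167/332052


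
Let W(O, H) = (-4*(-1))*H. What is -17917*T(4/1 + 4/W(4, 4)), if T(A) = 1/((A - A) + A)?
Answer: -71668/17 ≈ -4215.8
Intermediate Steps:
W(O, H) = 4*H
T(A) = 1/A (T(A) = 1/(0 + A) = 1/A)
-17917*T(4/1 + 4/W(4, 4)) = -17917/(4/1 + 4/((4*4))) = -17917/(4*1 + 4/16) = -17917/(4 + 4*(1/16)) = -17917/(4 + 1/4) = -17917/17/4 = -17917*4/17 = -71668/17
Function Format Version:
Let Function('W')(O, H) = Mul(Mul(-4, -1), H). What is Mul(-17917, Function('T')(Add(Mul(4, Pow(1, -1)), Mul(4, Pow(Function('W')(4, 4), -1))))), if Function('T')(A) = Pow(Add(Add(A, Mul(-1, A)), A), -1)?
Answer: Rational(-71668, 17) ≈ -4215.8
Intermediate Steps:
Function('W')(O, H) = Mul(4, H)
Function('T')(A) = Pow(A, -1) (Function('T')(A) = Pow(Add(0, A), -1) = Pow(A, -1))
Mul(-17917, Function('T')(Add(Mul(4, Pow(1, -1)), Mul(4, Pow(Function('W')(4, 4), -1))))) = Mul(-17917, Pow(Add(Mul(4, Pow(1, -1)), Mul(4, Pow(Mul(4, 4), -1))), -1)) = Mul(-17917, Pow(Add(Mul(4, 1), Mul(4, Pow(16, -1))), -1)) = Mul(-17917, Pow(Add(4, Mul(4, Rational(1, 16))), -1)) = Mul(-17917, Pow(Add(4, Rational(1, 4)), -1)) = Mul(-17917, Pow(Rational(17, 4), -1)) = Mul(-17917, Rational(4, 17)) = Rational(-71668, 17)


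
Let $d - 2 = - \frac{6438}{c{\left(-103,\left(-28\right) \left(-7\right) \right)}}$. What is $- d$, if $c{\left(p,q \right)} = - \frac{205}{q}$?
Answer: $- \frac{1262258}{205} \approx -6157.4$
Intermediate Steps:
$d = \frac{1262258}{205}$ ($d = 2 - \frac{6438}{\left(-205\right) \frac{1}{\left(-28\right) \left(-7\right)}} = 2 - \frac{6438}{\left(-205\right) \frac{1}{196}} = 2 - \frac{6438}{- \frac{205}{196}} = 2 - - \frac{1261848}{205} = 2 + \frac{1261848}{205} = \frac{1262258}{205} \approx 6157.4$)
$- d = \left(-1\right) \frac{1262258}{205} = - \frac{1262258}{205}$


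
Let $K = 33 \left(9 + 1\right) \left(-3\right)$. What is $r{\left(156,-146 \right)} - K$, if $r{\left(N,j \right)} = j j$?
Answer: $22306$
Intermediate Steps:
$r{\left(N,j \right)} = j^{2}$
$K = -990$ ($K = 33 \cdot 10 \left(-3\right) = 33 \left(-30\right) = -990$)
$r{\left(156,-146 \right)} - K = \left(-146\right)^{2} - -990 = 21316 + 990 = 22306$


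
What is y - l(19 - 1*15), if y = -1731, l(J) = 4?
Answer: -1735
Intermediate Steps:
y - l(19 - 1*15) = -1731 - 1*4 = -1731 - 4 = -1735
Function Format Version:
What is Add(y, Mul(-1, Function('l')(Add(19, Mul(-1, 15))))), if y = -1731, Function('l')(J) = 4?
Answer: -1735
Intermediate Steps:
Add(y, Mul(-1, Function('l')(Add(19, Mul(-1, 15))))) = Add(-1731, Mul(-1, 4)) = Add(-1731, -4) = -1735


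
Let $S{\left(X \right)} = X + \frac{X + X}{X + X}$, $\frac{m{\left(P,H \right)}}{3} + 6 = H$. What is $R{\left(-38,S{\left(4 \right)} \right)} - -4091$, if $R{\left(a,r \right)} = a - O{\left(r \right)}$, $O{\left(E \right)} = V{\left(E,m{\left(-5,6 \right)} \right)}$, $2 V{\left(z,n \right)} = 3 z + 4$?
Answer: $\frac{8087}{2} \approx 4043.5$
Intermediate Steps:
$m{\left(P,H \right)} = -18 + 3 H$
$S{\left(X \right)} = 1 + X$ ($S{\left(X \right)} = X + \frac{2 X}{2 X} = X + 2 X \frac{1}{2 X} = X + 1 = 1 + X$)
$V{\left(z,n \right)} = 2 + \frac{3 z}{2}$ ($V{\left(z,n \right)} = \frac{3 z + 4}{2} = \frac{4 + 3 z}{2} = 2 + \frac{3 z}{2}$)
$O{\left(E \right)} = 2 + \frac{3 E}{2}$
$R{\left(a,r \right)} = -2 + a - \frac{3 r}{2}$ ($R{\left(a,r \right)} = a - \left(2 + \frac{3 r}{2}\right) = -2 + a - \frac{3 r}{2}$)
$R{\left(-38,S{\left(4 \right)} \right)} - -4091 = \left(-2 - 38 - \frac{3 \left(1 + 4\right)}{2}\right) - -4091 = \left(-2 - 38 - \frac{15}{2}\right) + 4091 = - \frac{95}{2} + 4091 = \frac{8087}{2}$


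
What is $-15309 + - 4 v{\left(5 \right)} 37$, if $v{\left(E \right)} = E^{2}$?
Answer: $-19009$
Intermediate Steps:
$-15309 + - 4 v{\left(5 \right)} 37 = -15309 + - 4 \cdot 5^{2} \cdot 37 = -15309 + \left(-4\right) 25 \cdot 37 = -15309 - 3700 = -19009$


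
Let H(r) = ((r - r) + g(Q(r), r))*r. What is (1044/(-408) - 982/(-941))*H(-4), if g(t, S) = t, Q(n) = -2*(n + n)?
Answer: 1551328/15997 ≈ 96.976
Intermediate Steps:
Q(n) = -4*n
H(r) = -4*r**2 (H(r) = ((r - r) - 4*r)*r = (0 - 4*r)*r = (-4*r)*r = -4*r**2)
(1044/(-408) - 982/(-941))*H(-4) = (1044/(-408) - 982/(-941))*(-4*(-4)**2) = (1044*(-1/408) - 982*(-1/941))*(-4*16) = (-87/34 + 982/941)*(-64) = -48479/31994*(-64) = 1551328/15997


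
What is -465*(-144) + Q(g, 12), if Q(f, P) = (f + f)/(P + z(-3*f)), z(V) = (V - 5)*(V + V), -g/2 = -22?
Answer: 605653222/9045 ≈ 66960.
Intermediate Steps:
g = 44 (g = -2*(-22) = 44)
z(V) = 2*V*(-5 + V) (z(V) = (-5 + V)*(2*V) = 2*V*(-5 + V))
Q(f, P) = 2*f/(P - 6*f*(-5 - 3*f)) (Q(f, P) = (f + f)/(P + 2*(-3*f)*(-5 - 3*f)) = (2*f)/(P - 6*f*(-5 - 3*f)) = 2*f/(P - 6*f*(-5 - 3*f)))
-465*(-144) + Q(g, 12) = -465*(-144) + 2*44/(12 + 6*44*(5 + 3*44)) = 66960 + 2*44/(12 + 6*44*(5 + 132)) = 66960 + 2*44/(12 + 6*44*137) = 66960 + 2*44/(12 + 36168) = 66960 + 2*44/36180 = 66960 + 2*44*(1/36180) = 66960 + 22/9045 = 605653222/9045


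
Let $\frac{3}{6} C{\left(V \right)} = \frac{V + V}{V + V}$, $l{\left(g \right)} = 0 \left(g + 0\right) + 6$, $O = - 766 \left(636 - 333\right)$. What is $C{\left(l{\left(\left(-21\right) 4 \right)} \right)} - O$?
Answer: $232100$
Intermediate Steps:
$O = -232098$ ($O = \left(-766\right) 303 = -232098$)
$l{\left(g \right)} = 6$ ($l{\left(g \right)} = 0 g + 6 = 0 + 6 = 6$)
$C{\left(V \right)} = 2$ ($C{\left(V \right)} = 2 \frac{V + V}{V + V} = 2 \frac{2 V}{2 V} = 2 \cdot 2 V \frac{1}{2 V} = 2 \cdot 1 = 2$)
$C{\left(l{\left(\left(-21\right) 4 \right)} \right)} - O = 2 - -232098 = 2 + 232098 = 232100$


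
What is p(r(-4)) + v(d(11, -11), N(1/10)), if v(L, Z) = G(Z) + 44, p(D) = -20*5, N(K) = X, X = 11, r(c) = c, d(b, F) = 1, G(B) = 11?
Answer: -45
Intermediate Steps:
N(K) = 11
p(D) = -100 (p(D) = -4*25 = -100)
v(L, Z) = 55 (v(L, Z) = 11 + 44 = 55)
p(r(-4)) + v(d(11, -11), N(1/10)) = -100 + 55 = -45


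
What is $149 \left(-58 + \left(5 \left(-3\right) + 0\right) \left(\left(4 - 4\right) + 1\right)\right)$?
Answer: $-10877$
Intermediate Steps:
$149 \left(-58 + \left(5 \left(-3\right) + 0\right) \left(\left(4 - 4\right) + 1\right)\right) = 149 \left(-58 + \left(-15 + 0\right) \left(0 + 1\right)\right) = 149 \left(-58 - 15\right) = 149 \left(-73\right) = -10877$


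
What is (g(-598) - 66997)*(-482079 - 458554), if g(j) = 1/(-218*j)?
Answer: 8215485712622131/130364 ≈ 6.3020e+10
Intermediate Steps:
g(j) = -1/(218*j)
(g(-598) - 66997)*(-482079 - 458554) = (-1/218/(-598) - 66997)*(-482079 - 458554) = (-1/218*(-1/598) - 66997)*(-940633) = (1/130364 - 66997)*(-940633) = -8733996907/130364*(-940633) = 8215485712622131/130364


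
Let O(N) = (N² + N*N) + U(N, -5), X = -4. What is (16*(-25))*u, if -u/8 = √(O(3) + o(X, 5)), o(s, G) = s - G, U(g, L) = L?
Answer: 6400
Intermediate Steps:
O(N) = -5 + 2*N² (O(N) = (N² + N*N) - 5 = (N² + N²) - 5 = 2*N² - 5 = -5 + 2*N²)
u = -16 (u = -8*√((-5 + 2*3²) + (-4 - 1*5)) = -8*√((-5 + 2*9) + (-4 - 5)) = -8*√((-5 + 18) - 9) = -8*√(13 - 9) = -8*√4 = -8*2 = -16)
(16*(-25))*u = (16*(-25))*(-16) = -400*(-16) = 6400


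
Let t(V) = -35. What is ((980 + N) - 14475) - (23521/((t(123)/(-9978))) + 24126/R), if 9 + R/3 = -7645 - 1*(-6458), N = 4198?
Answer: -140540583199/20930 ≈ -6.7148e+6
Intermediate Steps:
R = -3588 (R = -27 + 3*(-7645 - 1*(-6458)) = -27 + 3*(-7645 + 6458) = -27 + 3*(-1187) = -27 - 3561 = -3588)
((980 + N) - 14475) - (23521/((t(123)/(-9978))) + 24126/R) = ((980 + 4198) - 14475) - (23521/((-35/(-9978))) + 24126/(-3588)) = (5178 - 14475) - (23521/((-35*(-1/9978))) + 24126*(-1/3588)) = -9297 - (23521/(35/9978) - 4021/598) = -9297 - (23521*(9978/35) - 4021/598) = -9297 - (234692538/35 - 4021/598) = -9297 - 1*140345996989/20930 = -9297 - 140345996989/20930 = -140540583199/20930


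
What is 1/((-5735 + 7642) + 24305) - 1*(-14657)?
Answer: 384189285/26212 ≈ 14657.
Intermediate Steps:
1/((-5735 + 7642) + 24305) - 1*(-14657) = 1/(1907 + 24305) + 14657 = 1/26212 + 14657 = 384189285/26212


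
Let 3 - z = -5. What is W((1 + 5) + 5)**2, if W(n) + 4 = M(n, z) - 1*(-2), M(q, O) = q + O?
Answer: 289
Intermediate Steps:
z = 8 (z = 3 - 1*(-5) = 3 + 5 = 8)
M(q, O) = O + q
W(n) = 6 + n (W(n) = -4 + ((8 + n) - 1*(-2)) = -4 + ((8 + n) + 2) = -4 + (10 + n) = 6 + n)
W((1 + 5) + 5)**2 = (6 + ((1 + 5) + 5))**2 = (6 + (6 + 5))**2 = (6 + 11)**2 = 17**2 = 289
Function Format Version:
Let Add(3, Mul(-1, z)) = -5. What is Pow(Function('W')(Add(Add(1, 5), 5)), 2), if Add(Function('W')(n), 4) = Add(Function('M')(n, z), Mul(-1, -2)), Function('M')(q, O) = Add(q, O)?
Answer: 289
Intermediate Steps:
z = 8 (z = Add(3, Mul(-1, -5)) = Add(3, 5) = 8)
Function('M')(q, O) = Add(O, q)
Function('W')(n) = Add(6, n) (Function('W')(n) = Add(-4, Add(Add(8, n), Mul(-1, -2))) = Add(-4, Add(Add(8, n), 2)) = Add(-4, Add(10, n)) = Add(6, n))
Pow(Function('W')(Add(Add(1, 5), 5)), 2) = Pow(Add(6, Add(Add(1, 5), 5)), 2) = Pow(Add(6, Add(6, 5)), 2) = Pow(Add(6, 11), 2) = Pow(17, 2) = 289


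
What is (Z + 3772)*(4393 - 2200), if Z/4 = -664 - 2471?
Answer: -19228224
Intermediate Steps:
Z = -12540 (Z = 4*(-664 - 2471) = 4*(-3135) = -12540)
(Z + 3772)*(4393 - 2200) = (-12540 + 3772)*(4393 - 2200) = -8768*2193 = -19228224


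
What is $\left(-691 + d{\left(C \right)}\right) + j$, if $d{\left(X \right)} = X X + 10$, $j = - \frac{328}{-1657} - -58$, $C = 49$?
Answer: $\frac{2946474}{1657} \approx 1778.2$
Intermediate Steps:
$j = \frac{96434}{1657}$ ($j = \left(-328\right) \left(- \frac{1}{1657}\right) + 58 = \frac{328}{1657} + 58 = \frac{96434}{1657} \approx 58.198$)
$d{\left(X \right)} = 10 + X^{2}$ ($d{\left(X \right)} = X^{2} + 10 = 10 + X^{2}$)
$\left(-691 + d{\left(C \right)}\right) + j = \left(-691 + \left(10 + 49^{2}\right)\right) + \frac{96434}{1657} = \left(-691 + \left(10 + 2401\right)\right) + \frac{96434}{1657} = \left(-691 + 2411\right) + \frac{96434}{1657} = 1720 + \frac{96434}{1657} = \frac{2946474}{1657}$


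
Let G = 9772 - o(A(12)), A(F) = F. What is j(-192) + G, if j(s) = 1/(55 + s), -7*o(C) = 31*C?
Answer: 9422305/959 ≈ 9825.1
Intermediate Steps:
o(C) = -31*C/7
G = 68776/7 (G = 9772 - (-31)*12/7 = 9772 - 1*(-372/7) = 9772 + 372/7 = 68776/7 ≈ 9825.1)
j(-192) + G = 1/(55 - 192) + 68776/7 = 1/(-137) + 68776/7 = -1/137 + 68776/7 = 9422305/959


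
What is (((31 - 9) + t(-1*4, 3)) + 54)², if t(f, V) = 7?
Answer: 6889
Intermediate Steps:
(((31 - 9) + t(-1*4, 3)) + 54)² = (((31 - 9) + 7) + 54)² = ((22 + 7) + 54)² = (29 + 54)² = 83² = 6889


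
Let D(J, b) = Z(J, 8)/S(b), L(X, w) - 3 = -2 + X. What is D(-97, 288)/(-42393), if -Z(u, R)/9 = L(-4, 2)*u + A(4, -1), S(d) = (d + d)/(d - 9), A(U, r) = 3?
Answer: 13671/452192 ≈ 0.030233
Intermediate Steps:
L(X, w) = 1 + X (L(X, w) = 3 + (-2 + X) = 1 + X)
S(d) = 2*d/(-9 + d) (S(d) = (2*d)/(-9 + d) = 2*d/(-9 + d))
Z(u, R) = -27 + 27*u (Z(u, R) = -9*((1 - 4)*u + 3) = -9*(-3*u + 3) = -9*(3 - 3*u) = -27 + 27*u)
D(J, b) = (-27 + 27*J)*(-9 + b)/(2*b) (D(J, b) = (-27 + 27*J)/((2*b/(-9 + b))) = (-27 + 27*J)*((-9 + b)/(2*b)) = (-27 + 27*J)*(-9 + b)/(2*b))
D(-97, 288)/(-42393) = ((27/2)*(-1 - 97)*(-9 + 288)/288)/(-42393) = ((27/2)*(1/288)*(-98)*279)*(-1/42393) = -41013/32*(-1/42393) = 13671/452192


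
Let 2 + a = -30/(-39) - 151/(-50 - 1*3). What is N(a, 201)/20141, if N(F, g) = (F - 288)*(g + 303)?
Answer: -99447768/13877149 ≈ -7.1663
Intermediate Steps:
a = 1115/689 (a = -2 + (-30/(-39) - 151/(-50 - 1*3)) = -2 + (-30*(-1/39) - 151/(-50 - 3)) = -2 + (10/13 - 151/(-53)) = -2 + (10/13 - 151*(-1/53)) = -2 + (10/13 + 151/53) = -2 + 2493/689 = 1115/689 ≈ 1.6183)
N(F, g) = (-288 + F)*(303 + g)
N(a, 201)/20141 = (-87264 - 288*201 + 303*(1115/689) + (1115/689)*201)/20141 = (-87264 - 57888 + 337845/689 + 224115/689)*(1/20141) = -99447768/689*1/20141 = -99447768/13877149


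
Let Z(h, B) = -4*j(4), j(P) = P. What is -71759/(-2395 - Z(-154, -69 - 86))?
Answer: 71759/2379 ≈ 30.164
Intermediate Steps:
Z(h, B) = -16 (Z(h, B) = -4*4 = -16)
-71759/(-2395 - Z(-154, -69 - 86)) = -71759/(-2395 - 1*(-16)) = -71759/(-2395 + 16) = -71759/(-2379) = -71759*(-1/2379) = 71759/2379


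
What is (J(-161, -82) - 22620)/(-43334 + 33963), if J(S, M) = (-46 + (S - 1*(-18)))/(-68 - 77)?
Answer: 3279711/1358795 ≈ 2.4137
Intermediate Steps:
J(S, M) = 28/145 - S/145 (J(S, M) = (-46 + (S + 18))/(-145) = (-46 + (18 + S))*(-1/145) = (-28 + S)*(-1/145) = 28/145 - S/145)
(J(-161, -82) - 22620)/(-43334 + 33963) = ((28/145 - 1/145*(-161)) - 22620)/(-43334 + 33963) = ((28/145 + 161/145) - 22620)/(-9371) = (189/145 - 22620)*(-1/9371) = -3279711/145*(-1/9371) = 3279711/1358795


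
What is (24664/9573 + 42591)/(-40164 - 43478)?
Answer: -407748307/800704866 ≈ -0.50924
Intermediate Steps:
(24664/9573 + 42591)/(-40164 - 43478) = (24664*(1/9573) + 42591)/(-83642) = (24664/9573 + 42591)*(-1/83642) = (407748307/9573)*(-1/83642) = -407748307/800704866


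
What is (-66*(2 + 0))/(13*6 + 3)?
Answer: -44/27 ≈ -1.6296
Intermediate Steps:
(-66*(2 + 0))/(13*6 + 3) = (-66*2)/(78 + 3) = -132/81 = -132*1/81 = -44/27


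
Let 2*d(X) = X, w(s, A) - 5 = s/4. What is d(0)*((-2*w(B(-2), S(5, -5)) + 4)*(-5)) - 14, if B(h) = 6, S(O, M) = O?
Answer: -14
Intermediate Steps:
w(s, A) = 5 + s/4
d(X) = X/2
d(0)*((-2*w(B(-2), S(5, -5)) + 4)*(-5)) - 14 = ((½)*0)*((-2*(5 + (¼)*6) + 4)*(-5)) - 14 = 0*((-2*(5 + 3/2) + 4)*(-5)) - 14 = 0*((-2*13/2 + 4)*(-5)) - 14 = 0*((-13 + 4)*(-5)) - 14 = 0*(-9*(-5)) - 14 = 0*45 - 14 = 0 - 14 = -14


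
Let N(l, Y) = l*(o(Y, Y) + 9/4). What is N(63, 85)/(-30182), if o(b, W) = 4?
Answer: -1575/120728 ≈ -0.013046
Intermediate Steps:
N(l, Y) = 25*l/4 (N(l, Y) = l*(4 + 9/4) = l*(25/4) = 25*l/4)
N(63, 85)/(-30182) = ((25/4)*63)/(-30182) = (1575/4)*(-1/30182) = -1575/120728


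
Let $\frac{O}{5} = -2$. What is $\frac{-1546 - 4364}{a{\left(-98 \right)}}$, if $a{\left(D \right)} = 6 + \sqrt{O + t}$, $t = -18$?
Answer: $- \frac{8865}{16} + \frac{2955 i \sqrt{7}}{16} \approx -554.06 + 488.64 i$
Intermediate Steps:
$O = -10$ ($O = 5 \left(-2\right) = -10$)
$a{\left(D \right)} = 6 + 2 i \sqrt{7}$ ($a{\left(D \right)} = 6 + \sqrt{-10 - 18} = 6 + \sqrt{-28} = 6 + 2 i \sqrt{7}$)
$\frac{-1546 - 4364}{a{\left(-98 \right)}} = \frac{-1546 - 4364}{6 + 2 i \sqrt{7}} = - \frac{5910}{6 + 2 i \sqrt{7}}$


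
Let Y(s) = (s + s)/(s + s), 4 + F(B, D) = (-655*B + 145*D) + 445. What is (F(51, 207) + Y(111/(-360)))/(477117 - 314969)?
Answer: -737/40537 ≈ -0.018181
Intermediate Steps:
F(B, D) = 441 - 655*B + 145*D (F(B, D) = -4 + ((-655*B + 145*D) + 445) = -4 + (445 - 655*B + 145*D) = 441 - 655*B + 145*D)
Y(s) = 1 (Y(s) = (2*s)/((2*s)) = (2*s)*(1/(2*s)) = 1)
(F(51, 207) + Y(111/(-360)))/(477117 - 314969) = ((441 - 655*51 + 145*207) + 1)/(477117 - 314969) = ((441 - 33405 + 30015) + 1)/162148 = (-2949 + 1)*(1/162148) = -2948*1/162148 = -737/40537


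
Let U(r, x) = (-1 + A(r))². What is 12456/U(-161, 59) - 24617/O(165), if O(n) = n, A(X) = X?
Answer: -5962901/40095 ≈ -148.72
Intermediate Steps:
U(r, x) = (-1 + r)²
12456/U(-161, 59) - 24617/O(165) = 12456/((-1 - 161)²) - 24617/165 = 12456/((-162)²) - 24617*1/165 = 12456/26244 - 24617/165 = 12456*(1/26244) - 24617/165 = 346/729 - 24617/165 = -5962901/40095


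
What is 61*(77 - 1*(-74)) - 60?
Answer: 9151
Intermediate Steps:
61*(77 - 1*(-74)) - 60 = 61*(77 + 74) - 60 = 61*151 - 60 = 9211 - 60 = 9151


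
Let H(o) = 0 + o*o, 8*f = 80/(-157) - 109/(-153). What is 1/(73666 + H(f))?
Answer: 36928540224/2720377867887313 ≈ 1.3575e-5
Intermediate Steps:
f = 4873/192168 (f = (80/(-157) - 109/(-153))/8 = (80*(-1/157) - 109*(-1/153))/8 = (-80/157 + 109/153)/8 = (⅛)*(4873/24021) = 4873/192168 ≈ 0.025358)
H(o) = o² (H(o) = 0 + o² = o²)
1/(73666 + H(f)) = 1/(73666 + (4873/192168)²) = 1/(73666 + 23746129/36928540224) = 1/(2720377867887313/36928540224) = 36928540224/2720377867887313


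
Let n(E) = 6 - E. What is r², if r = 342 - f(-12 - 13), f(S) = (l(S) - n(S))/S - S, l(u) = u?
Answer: 61921161/625 ≈ 99074.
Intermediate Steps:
f(S) = -S + (-6 + 2*S)/S (f(S) = (S - (6 - S))/S - S = (S + (-6 + S))/S - S = (-6 + 2*S)/S - S = -S + (-6 + 2*S)/S)
r = 7869/25 (r = 342 - (2 - (-12 - 13) - 6/(-12 - 13)) = 342 - (2 - 1*(-25) - 6/(-25)) = 342 - (2 + 25 - 6*(-1/25)) = 342 - (2 + 25 + 6/25) = 342 - 1*681/25 = 342 - 681/25 = 7869/25 ≈ 314.76)
r² = (7869/25)² = 61921161/625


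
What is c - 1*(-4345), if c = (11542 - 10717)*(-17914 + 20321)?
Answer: 1990120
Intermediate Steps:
c = 1985775 (c = 825*2407 = 1985775)
c - 1*(-4345) = 1985775 - 1*(-4345) = 1985775 + 4345 = 1990120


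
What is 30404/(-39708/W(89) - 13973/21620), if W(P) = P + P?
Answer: -58502768720/430487077 ≈ -135.90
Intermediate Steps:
W(P) = 2*P
30404/(-39708/W(89) - 13973/21620) = 30404/(-39708/(2*89) - 13973/21620) = 30404/(-39708/178 - 13973*1/21620) = 30404/(-39708*1/178 - 13973/21620) = 30404/(-19854/89 - 13973/21620) = 30404/(-430487077/1924180) = 30404*(-1924180/430487077) = -58502768720/430487077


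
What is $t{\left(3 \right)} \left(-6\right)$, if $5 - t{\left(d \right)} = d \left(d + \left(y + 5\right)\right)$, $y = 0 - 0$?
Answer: $114$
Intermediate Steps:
$y = 0$ ($y = 0 + 0 = 0$)
$t{\left(d \right)} = 5 - d \left(5 + d\right)$ ($t{\left(d \right)} = 5 - d \left(d + \left(0 + 5\right)\right) = 5 - d \left(d + 5\right) = 5 - d \left(5 + d\right)$)
$t{\left(3 \right)} \left(-6\right) = \left(5 - 3^{2} - 15\right) \left(-6\right) = \left(5 - 9 - 15\right) \left(-6\right) = \left(-19\right) \left(-6\right) = 114$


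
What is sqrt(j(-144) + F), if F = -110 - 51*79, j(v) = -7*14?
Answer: I*sqrt(4237) ≈ 65.092*I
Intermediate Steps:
j(v) = -98
F = -4139 (F = -110 - 4029 = -4139)
sqrt(j(-144) + F) = sqrt(-98 - 4139) = sqrt(-4237) = I*sqrt(4237)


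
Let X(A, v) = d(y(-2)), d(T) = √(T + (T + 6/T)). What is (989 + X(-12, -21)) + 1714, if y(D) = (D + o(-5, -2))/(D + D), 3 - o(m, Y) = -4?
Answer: 2703 + I*√730/10 ≈ 2703.0 + 2.7019*I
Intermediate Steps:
o(m, Y) = 7 (o(m, Y) = 3 - 1*(-4) = 3 + 4 = 7)
y(D) = (7 + D)/(2*D) (y(D) = (D + 7)/(D + D) = (7 + D)/((2*D)) = (7 + D)*(1/(2*D)) = (7 + D)/(2*D))
d(T) = √(2*T + 6/T)
X(A, v) = I*√730/10 (X(A, v) = √(2*((½)*(7 - 2)/(-2)) + 6/(((½)*(7 - 2)/(-2)))) = √(2*((½)*(-½)*5) + 6/(((½)*(-½)*5))) = √(2*(-5/4) + 6/(-5/4)) = √(-5/2 + 6*(-⅘)) = √(-5/2 - 24/5) = √(-73/10) = I*√730/10)
(989 + X(-12, -21)) + 1714 = (989 + I*√730/10) + 1714 = 2703 + I*√730/10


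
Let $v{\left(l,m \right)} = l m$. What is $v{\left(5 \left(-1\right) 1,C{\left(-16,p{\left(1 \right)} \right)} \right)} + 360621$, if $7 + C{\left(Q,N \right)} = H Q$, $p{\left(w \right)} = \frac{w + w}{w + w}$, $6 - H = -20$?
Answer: $362736$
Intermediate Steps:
$H = 26$ ($H = 6 - -20 = 6 + 20 = 26$)
$p{\left(w \right)} = 1$ ($p{\left(w \right)} = \frac{2 w}{2 w} = 2 w \frac{1}{2 w} = 1$)
$C{\left(Q,N \right)} = -7 + 26 Q$
$v{\left(5 \left(-1\right) 1,C{\left(-16,p{\left(1 \right)} \right)} \right)} + 360621 = 5 \left(-1\right) 1 \left(-7 + 26 \left(-16\right)\right) + 360621 = \left(-5\right) 1 \left(-7 - 416\right) + 360621 = \left(-5\right) \left(-423\right) + 360621 = 2115 + 360621 = 362736$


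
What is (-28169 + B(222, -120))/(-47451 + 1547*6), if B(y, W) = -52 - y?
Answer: 9481/12723 ≈ 0.74519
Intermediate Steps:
(-28169 + B(222, -120))/(-47451 + 1547*6) = (-28169 + (-52 - 1*222))/(-47451 + 1547*6) = (-28169 + (-52 - 222))/(-47451 + 9282) = (-28169 - 274)/(-38169) = -28443*(-1/38169) = 9481/12723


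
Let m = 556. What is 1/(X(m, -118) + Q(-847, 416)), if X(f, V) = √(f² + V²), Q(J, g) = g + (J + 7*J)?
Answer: -318/2006327 - √80765/20063270 ≈ -0.00017266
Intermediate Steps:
Q(J, g) = g + 8*J
X(f, V) = √(V² + f²)
1/(X(m, -118) + Q(-847, 416)) = 1/(√((-118)² + 556²) + (416 + 8*(-847))) = 1/(√(13924 + 309136) + (416 - 6776)) = 1/(√323060 - 6360) = 1/(2*√80765 - 6360) = 1/(-6360 + 2*√80765)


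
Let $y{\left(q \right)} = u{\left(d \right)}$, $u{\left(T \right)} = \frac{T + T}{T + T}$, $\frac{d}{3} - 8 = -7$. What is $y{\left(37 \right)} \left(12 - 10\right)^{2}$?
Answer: $4$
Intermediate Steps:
$d = 3$ ($d = 24 + 3 \left(-7\right) = 24 - 21 = 3$)
$u{\left(T \right)} = 1$ ($u{\left(T \right)} = \frac{2 T}{2 T} = 2 T \frac{1}{2 T} = 1$)
$y{\left(q \right)} = 1$
$y{\left(37 \right)} \left(12 - 10\right)^{2} = 1 \left(12 - 10\right)^{2} = 1 \cdot 2^{2} = 1 \cdot 4 = 4$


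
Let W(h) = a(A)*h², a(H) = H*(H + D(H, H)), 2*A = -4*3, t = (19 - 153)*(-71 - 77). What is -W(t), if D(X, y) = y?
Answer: -28318192128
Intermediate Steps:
t = 19832 (t = -134*(-148) = 19832)
A = -6 (A = (-4*3)/2 = (½)*(-12) = -6)
a(H) = 2*H² (a(H) = H*(H + H) = H*(2*H) = 2*H²)
W(h) = 72*h² (W(h) = (2*(-6)²)*h² = (2*36)*h² = 72*h²)
-W(t) = -72*19832² = -72*393308224 = -1*28318192128 = -28318192128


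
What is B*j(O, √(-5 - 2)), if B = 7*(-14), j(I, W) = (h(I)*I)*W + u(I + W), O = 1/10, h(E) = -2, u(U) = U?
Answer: -49/5 - 392*I*√7/5 ≈ -9.8 - 207.43*I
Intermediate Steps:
O = ⅒ ≈ 0.10000
j(I, W) = I + W - 2*I*W (j(I, W) = (-2*I)*W + (I + W) = -2*I*W + (I + W) = I + W - 2*I*W)
B = -98
B*j(O, √(-5 - 2)) = -98*(⅒ + √(-5 - 2) - 2*⅒*√(-5 - 2)) = -98*(⅒ + √(-7) - 2*⅒*√(-7)) = -98*(⅒ + I*√7 - 2*⅒*I*√7) = -98*(⅒ + I*√7 - I*√7/5) = -98*(⅒ + 4*I*√7/5) = -49/5 - 392*I*√7/5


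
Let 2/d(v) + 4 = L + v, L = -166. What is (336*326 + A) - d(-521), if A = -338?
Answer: 75455820/691 ≈ 1.0920e+5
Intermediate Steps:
d(v) = 2/(-170 + v) (d(v) = 2/(-4 + (-166 + v)) = 2/(-170 + v))
(336*326 + A) - d(-521) = (336*326 - 338) - 2/(-170 - 521) = (109536 - 338) - 2/(-691) = 109198 - 2*(-1)/691 = 109198 - 1*(-2/691) = 109198 + 2/691 = 75455820/691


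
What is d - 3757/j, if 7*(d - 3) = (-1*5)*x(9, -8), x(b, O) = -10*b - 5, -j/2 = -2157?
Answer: 2113445/30198 ≈ 69.986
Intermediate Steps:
j = 4314 (j = -2*(-2157) = 4314)
x(b, O) = -5 - 10*b
d = 496/7 (d = 3 + ((-1*5)*(-5 - 10*9))/7 = 3 + (-5*(-5 - 90))/7 = 3 + (-5*(-95))/7 = 3 + (1/7)*475 = 3 + 475/7 = 496/7 ≈ 70.857)
d - 3757/j = 496/7 - 3757/4314 = 2113445/30198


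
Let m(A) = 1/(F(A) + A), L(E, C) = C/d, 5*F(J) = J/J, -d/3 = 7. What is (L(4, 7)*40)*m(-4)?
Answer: 200/57 ≈ 3.5088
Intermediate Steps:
d = -21 (d = -3*7 = -21)
F(J) = 1/5 (F(J) = (J/J)/5 = (1/5)*1 = 1/5)
L(E, C) = -C/21 (L(E, C) = C/(-21) = C*(-1/21) = -C/21)
m(A) = 1/(1/5 + A)
(L(4, 7)*40)*m(-4) = (-1/21*7*40)*(5/(1 + 5*(-4))) = (-1/3*40)*(5/(1 - 20)) = -200/(3*(-19)) = -200*(-1)/(3*19) = -40/3*(-5/19) = 200/57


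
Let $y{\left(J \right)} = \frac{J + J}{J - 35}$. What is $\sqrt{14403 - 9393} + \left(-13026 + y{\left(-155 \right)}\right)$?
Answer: $- \frac{247463}{19} + \sqrt{5010} \approx -12954.0$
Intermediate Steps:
$y{\left(J \right)} = \frac{2 J}{-35 + J}$
$\sqrt{14403 - 9393} + \left(-13026 + y{\left(-155 \right)}\right) = \sqrt{14403 - 9393} - \left(13026 + \frac{310}{-35 - 155}\right) = \sqrt{5010} - \left(13026 + \frac{310}{-190}\right) = \sqrt{5010} - \left(13026 + 310 \left(- \frac{1}{190}\right)\right) = \sqrt{5010} + \left(-13026 + \frac{31}{19}\right) = \sqrt{5010} - \frac{247463}{19} = - \frac{247463}{19} + \sqrt{5010}$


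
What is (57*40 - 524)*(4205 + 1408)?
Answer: 9856428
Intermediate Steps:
(57*40 - 524)*(4205 + 1408) = (2280 - 524)*5613 = 1756*5613 = 9856428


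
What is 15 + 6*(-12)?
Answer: -57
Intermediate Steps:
15 + 6*(-12) = 15 - 72 = -57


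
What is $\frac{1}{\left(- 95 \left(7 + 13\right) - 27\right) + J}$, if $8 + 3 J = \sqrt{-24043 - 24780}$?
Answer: $- \frac{17367}{33561344} - \frac{3 i \sqrt{48823}}{33561344} \approx -0.00051747 - 1.9751 \cdot 10^{-5} i$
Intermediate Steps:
$J = - \frac{8}{3} + \frac{i \sqrt{48823}}{3}$ ($J = - \frac{8}{3} + \frac{\sqrt{-24043 - 24780}}{3} = - \frac{8}{3} + \frac{\sqrt{-48823}}{3} = - \frac{8}{3} + \frac{i \sqrt{48823}}{3} \approx -2.6667 + 73.653 i$)
$\frac{1}{\left(- 95 \left(7 + 13\right) - 27\right) + J} = \frac{1}{\left(- 95 \left(7 + 13\right) - 27\right) - \left(\frac{8}{3} - \frac{i \sqrt{48823}}{3}\right)} = \frac{1}{\left(\left(-95\right) 20 - 27\right) - \left(\frac{8}{3} - \frac{i \sqrt{48823}}{3}\right)} = \frac{1}{\left(-1900 - 27\right) - \left(\frac{8}{3} - \frac{i \sqrt{48823}}{3}\right)} = \frac{1}{-1927 - \left(\frac{8}{3} - \frac{i \sqrt{48823}}{3}\right)} = \frac{1}{- \frac{5789}{3} + \frac{i \sqrt{48823}}{3}}$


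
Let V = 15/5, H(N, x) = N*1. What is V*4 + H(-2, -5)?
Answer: 10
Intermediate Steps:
H(N, x) = N
V = 3 (V = 15*(1/5) = 3)
V*4 + H(-2, -5) = 3*4 - 2 = 12 - 2 = 10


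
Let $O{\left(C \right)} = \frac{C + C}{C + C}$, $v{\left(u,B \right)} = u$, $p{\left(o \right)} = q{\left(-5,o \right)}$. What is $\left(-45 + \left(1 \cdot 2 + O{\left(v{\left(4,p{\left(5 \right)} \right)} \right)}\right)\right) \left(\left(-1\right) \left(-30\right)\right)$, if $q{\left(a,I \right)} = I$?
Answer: $-1260$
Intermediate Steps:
$p{\left(o \right)} = o$
$O{\left(C \right)} = 1$ ($O{\left(C \right)} = \frac{2 C}{2 C} = 2 C \frac{1}{2 C} = 1$)
$\left(-45 + \left(1 \cdot 2 + O{\left(v{\left(4,p{\left(5 \right)} \right)} \right)}\right)\right) \left(\left(-1\right) \left(-30\right)\right) = \left(-45 + \left(1 \cdot 2 + 1\right)\right) \left(\left(-1\right) \left(-30\right)\right) = \left(-45 + \left(2 + 1\right)\right) 30 = \left(-45 + 3\right) 30 = \left(-42\right) 30 = -1260$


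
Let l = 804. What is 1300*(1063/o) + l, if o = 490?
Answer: 177586/49 ≈ 3624.2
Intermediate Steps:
1300*(1063/o) + l = 1300*(1063/490) + 804 = 138190/49 + 804 = 177586/49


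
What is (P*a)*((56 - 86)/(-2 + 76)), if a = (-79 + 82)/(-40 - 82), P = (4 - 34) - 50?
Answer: -1800/2257 ≈ -0.79752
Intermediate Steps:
P = -80 (P = -30 - 50 = -80)
a = -3/122 (a = 3/(-122) = 3*(-1/122) = -3/122 ≈ -0.024590)
(P*a)*((56 - 86)/(-2 + 76)) = (-80*(-3/122))*((56 - 86)/(-2 + 76)) = 120*(-30/74)/61 = 120*(-30*1/74)/61 = (120/61)*(-15/37) = -1800/2257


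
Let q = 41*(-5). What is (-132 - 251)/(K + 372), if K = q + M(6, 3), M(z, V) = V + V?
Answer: -383/173 ≈ -2.2139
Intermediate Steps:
M(z, V) = 2*V
q = -205
K = -199 (K = -205 + 2*3 = -205 + 6 = -199)
(-132 - 251)/(K + 372) = (-132 - 251)/(-199 + 372) = -383/173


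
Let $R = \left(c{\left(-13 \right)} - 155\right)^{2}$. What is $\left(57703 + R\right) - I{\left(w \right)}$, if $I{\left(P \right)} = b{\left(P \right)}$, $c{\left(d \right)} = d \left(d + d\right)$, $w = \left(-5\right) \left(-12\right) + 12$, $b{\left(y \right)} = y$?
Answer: $91120$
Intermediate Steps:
$w = 72$ ($w = 60 + 12 = 72$)
$c{\left(d \right)} = 2 d^{2}$ ($c{\left(d \right)} = d 2 d = 2 d^{2}$)
$I{\left(P \right)} = P$
$R = 33489$ ($R = \left(2 \left(-13\right)^{2} - 155\right)^{2} = \left(2 \cdot 169 - 155\right)^{2} = \left(338 - 155\right)^{2} = 183^{2} = 33489$)
$\left(57703 + R\right) - I{\left(w \right)} = \left(57703 + 33489\right) - 72 = 91192 - 72 = 91120$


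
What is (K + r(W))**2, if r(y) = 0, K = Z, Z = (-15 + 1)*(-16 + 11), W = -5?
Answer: 4900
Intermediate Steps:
Z = 70 (Z = -14*(-5) = 70)
K = 70
(K + r(W))**2 = (70 + 0)**2 = 70**2 = 4900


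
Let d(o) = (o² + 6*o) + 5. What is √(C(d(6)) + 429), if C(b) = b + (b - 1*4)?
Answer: √579 ≈ 24.062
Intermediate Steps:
d(o) = 5 + o² + 6*o
C(b) = -4 + 2*b (C(b) = b + (b - 4) = b + (-4 + b) = -4 + 2*b)
√(C(d(6)) + 429) = √((-4 + 2*(5 + 6² + 6*6)) + 429) = √((-4 + 2*(5 + 36 + 36)) + 429) = √((-4 + 2*77) + 429) = √((-4 + 154) + 429) = √(150 + 429) = √579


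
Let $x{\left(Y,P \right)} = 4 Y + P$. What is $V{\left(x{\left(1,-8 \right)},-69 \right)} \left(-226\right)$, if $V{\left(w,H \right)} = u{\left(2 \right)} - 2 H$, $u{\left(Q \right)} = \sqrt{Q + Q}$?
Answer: $-31640$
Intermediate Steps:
$u{\left(Q \right)} = \sqrt{2} \sqrt{Q}$ ($u{\left(Q \right)} = \sqrt{2 Q} = \sqrt{2} \sqrt{Q}$)
$x{\left(Y,P \right)} = P + 4 Y$
$V{\left(w,H \right)} = 2 - 2 H$ ($V{\left(w,H \right)} = \sqrt{2} \sqrt{2} - 2 H = 2 - 2 H$)
$V{\left(x{\left(1,-8 \right)},-69 \right)} \left(-226\right) = \left(2 - -138\right) \left(-226\right) = \left(2 + 138\right) \left(-226\right) = 140 \left(-226\right) = -31640$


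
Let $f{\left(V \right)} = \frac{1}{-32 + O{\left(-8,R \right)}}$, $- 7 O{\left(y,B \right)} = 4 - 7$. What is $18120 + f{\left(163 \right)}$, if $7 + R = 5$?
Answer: $\frac{4004513}{221} \approx 18120.0$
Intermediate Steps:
$R = -2$ ($R = -7 + 5 = -2$)
$O{\left(y,B \right)} = \frac{3}{7}$ ($O{\left(y,B \right)} = - \frac{4 - 7}{7} = \left(- \frac{1}{7}\right) \left(-3\right) = \frac{3}{7}$)
$f{\left(V \right)} = - \frac{7}{221}$ ($f{\left(V \right)} = \frac{1}{-32 + \frac{3}{7}} = \frac{1}{- \frac{221}{7}} = - \frac{7}{221}$)
$18120 + f{\left(163 \right)} = 18120 - \frac{7}{221} = \frac{4004513}{221}$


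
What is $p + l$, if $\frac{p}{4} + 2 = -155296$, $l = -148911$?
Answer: $-770103$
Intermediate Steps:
$p = -621192$ ($p = -8 + 4 \left(-155296\right) = -8 - 621184 = -621192$)
$p + l = -621192 - 148911 = -770103$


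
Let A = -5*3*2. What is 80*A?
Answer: -2400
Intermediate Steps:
A = -30 (A = -15*2 = -30)
80*A = 80*(-30) = -2400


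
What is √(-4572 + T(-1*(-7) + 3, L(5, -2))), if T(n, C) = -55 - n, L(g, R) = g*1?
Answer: I*√4637 ≈ 68.095*I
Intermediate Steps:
L(g, R) = g
√(-4572 + T(-1*(-7) + 3, L(5, -2))) = √(-4572 + (-55 - (-1*(-7) + 3))) = √(-4572 + (-55 - (7 + 3))) = √(-4572 + (-55 - 1*10)) = √(-4572 + (-55 - 10)) = √(-4572 - 65) = √(-4637) = I*√4637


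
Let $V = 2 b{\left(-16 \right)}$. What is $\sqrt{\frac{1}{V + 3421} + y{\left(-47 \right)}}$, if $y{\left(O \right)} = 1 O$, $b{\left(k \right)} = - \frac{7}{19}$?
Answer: $\frac{6 i \sqrt{5513392385}}{64985} \approx 6.8556 i$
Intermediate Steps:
$b{\left(k \right)} = - \frac{7}{19}$ ($b{\left(k \right)} = \left(-7\right) \frac{1}{19} = - \frac{7}{19}$)
$y{\left(O \right)} = O$
$V = - \frac{14}{19}$ ($V = 2 \left(- \frac{7}{19}\right) = - \frac{14}{19} \approx -0.73684$)
$\sqrt{\frac{1}{V + 3421} + y{\left(-47 \right)}} = \sqrt{\frac{1}{- \frac{14}{19} + 3421} - 47} = \sqrt{\frac{1}{\frac{64985}{19}} - 47} = \sqrt{\frac{19}{64985} - 47} = \sqrt{- \frac{3054276}{64985}} = \frac{6 i \sqrt{5513392385}}{64985}$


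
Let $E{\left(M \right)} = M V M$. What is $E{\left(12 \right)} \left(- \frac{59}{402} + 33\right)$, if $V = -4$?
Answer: $- \frac{1267872}{67} \approx -18923.0$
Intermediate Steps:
$E{\left(M \right)} = - 4 M^{2}$ ($E{\left(M \right)} = M \left(-4\right) M = - 4 M M = - 4 M^{2}$)
$E{\left(12 \right)} \left(- \frac{59}{402} + 33\right) = - 4 \cdot 12^{2} \left(- \frac{59}{402} + 33\right) = \left(-4\right) 144 \left(\left(-59\right) \frac{1}{402} + 33\right) = - 576 \left(- \frac{59}{402} + 33\right) = \left(-576\right) \frac{13207}{402} = - \frac{1267872}{67}$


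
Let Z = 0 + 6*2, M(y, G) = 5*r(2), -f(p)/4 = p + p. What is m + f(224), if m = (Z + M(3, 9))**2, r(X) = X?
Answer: -1308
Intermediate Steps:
f(p) = -8*p (f(p) = -4*(p + p) = -8*p)
M(y, G) = 10 (M(y, G) = 5*2 = 10)
Z = 12 (Z = 0 + 12 = 12)
m = 484 (m = (12 + 10)**2 = 22**2 = 484)
m + f(224) = 484 - 8*224 = 484 - 1792 = -1308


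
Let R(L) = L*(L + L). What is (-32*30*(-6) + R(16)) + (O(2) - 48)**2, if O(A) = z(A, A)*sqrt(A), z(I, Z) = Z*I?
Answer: 8608 - 384*sqrt(2) ≈ 8064.9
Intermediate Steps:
z(I, Z) = I*Z
R(L) = 2*L**2 (R(L) = L*(2*L) = 2*L**2)
O(A) = A**(5/2) (O(A) = (A*A)*sqrt(A) = A**2*sqrt(A) = A**(5/2))
(-32*30*(-6) + R(16)) + (O(2) - 48)**2 = (-32*30*(-6) + 2*16**2) + (2**(5/2) - 48)**2 = (-960*(-6) + 2*256) + (4*sqrt(2) - 48)**2 = (5760 + 512) + (-48 + 4*sqrt(2))**2 = 6272 + (-48 + 4*sqrt(2))**2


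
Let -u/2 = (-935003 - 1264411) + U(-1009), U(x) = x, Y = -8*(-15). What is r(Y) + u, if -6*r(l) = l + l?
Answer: 4400806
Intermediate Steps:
Y = 120
r(l) = -l/3 (r(l) = -(l + l)/6 = -l/3)
u = 4400846 (u = -2*((-935003 - 1264411) - 1009) = -2*(-2199414 - 1009) = -2*(-2200423) = 4400846)
r(Y) + u = -⅓*120 + 4400846 = -40 + 4400846 = 4400806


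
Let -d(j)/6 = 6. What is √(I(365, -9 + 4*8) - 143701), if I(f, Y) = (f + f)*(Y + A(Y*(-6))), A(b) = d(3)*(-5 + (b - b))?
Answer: 67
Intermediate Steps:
d(j) = -36 (d(j) = -6*6 = -36)
A(b) = 180 (A(b) = -36*(-5 + (b - b)) = -36*(-5 + 0) = -36*(-5) = 180)
I(f, Y) = 2*f*(180 + Y) (I(f, Y) = (f + f)*(Y + 180) = (2*f)*(180 + Y) = 2*f*(180 + Y))
√(I(365, -9 + 4*8) - 143701) = √(2*365*(180 + (-9 + 4*8)) - 143701) = √(2*365*(180 + (-9 + 32)) - 143701) = √(2*365*(180 + 23) - 143701) = √(2*365*203 - 143701) = √(148190 - 143701) = √4489 = 67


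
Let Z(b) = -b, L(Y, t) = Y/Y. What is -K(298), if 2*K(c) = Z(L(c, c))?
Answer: ½ ≈ 0.50000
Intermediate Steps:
L(Y, t) = 1
K(c) = -½ (K(c) = (-1*1)/2 = (½)*(-1) = -½)
-K(298) = -1*(-½) = ½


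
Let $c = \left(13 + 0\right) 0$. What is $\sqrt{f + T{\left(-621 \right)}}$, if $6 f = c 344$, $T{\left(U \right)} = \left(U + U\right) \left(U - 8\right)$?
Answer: $3 \sqrt{86802} \approx 883.87$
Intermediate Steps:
$c = 0$ ($c = 13 \cdot 0 = 0$)
$T{\left(U \right)} = 2 U \left(-8 + U\right)$
$f = 0$ ($f = \frac{0 \cdot 344}{6} = \frac{1}{6} \cdot 0 = 0$)
$\sqrt{f + T{\left(-621 \right)}} = \sqrt{0 + 2 \left(-621\right) \left(-8 - 621\right)} = \sqrt{0 + 2 \left(-621\right) \left(-629\right)} = \sqrt{0 + 781218} = \sqrt{781218} = 3 \sqrt{86802}$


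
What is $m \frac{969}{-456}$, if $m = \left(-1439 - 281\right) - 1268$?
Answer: $\frac{12699}{2} \approx 6349.5$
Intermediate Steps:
$m = -2988$ ($m = -1720 - 1268 = -2988$)
$m \frac{969}{-456} = - 2988 \frac{969}{-456} = - 2988 \cdot 969 \left(- \frac{1}{456}\right) = \left(-2988\right) \left(- \frac{17}{8}\right) = \frac{12699}{2}$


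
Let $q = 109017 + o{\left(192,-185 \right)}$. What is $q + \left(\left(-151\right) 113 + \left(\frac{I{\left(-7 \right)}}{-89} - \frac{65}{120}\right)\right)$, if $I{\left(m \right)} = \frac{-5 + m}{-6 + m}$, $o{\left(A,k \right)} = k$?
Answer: $\frac{2548226263}{27768} \approx 91769.0$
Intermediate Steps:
$I{\left(m \right)} = \frac{-5 + m}{-6 + m}$
$q = 108832$ ($q = 109017 - 185 = 108832$)
$q + \left(\left(-151\right) 113 + \left(\frac{I{\left(-7 \right)}}{-89} - \frac{65}{120}\right)\right) = 108832 - \left(\frac{409525}{24} - \frac{\frac{1}{-6 - 7} \left(-5 - 7\right)}{-89}\right) = 108832 - \left(\frac{409525}{24} - \frac{1}{-13} \left(-12\right) \left(- \frac{1}{89}\right)\right) = 108832 - \left(\frac{409525}{24} - \left(- \frac{1}{13}\right) \left(-12\right) \left(- \frac{1}{89}\right)\right) = 108832 + \left(-17063 + \left(\frac{12}{13} \left(- \frac{1}{89}\right) - \frac{13}{24}\right)\right) = 108832 - \frac{473820713}{27768} = \frac{2548226263}{27768}$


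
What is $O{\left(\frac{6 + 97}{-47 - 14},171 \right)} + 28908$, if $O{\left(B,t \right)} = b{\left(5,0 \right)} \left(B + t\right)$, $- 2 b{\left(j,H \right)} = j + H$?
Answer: $\frac{1737568}{61} \approx 28485.0$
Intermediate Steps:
$b{\left(j,H \right)} = - \frac{H}{2} - \frac{j}{2}$ ($b{\left(j,H \right)} = - \frac{j + H}{2} = - \frac{H + j}{2} = - \frac{H}{2} - \frac{j}{2}$)
$O{\left(B,t \right)} = - \frac{5 B}{2} - \frac{5 t}{2}$ ($O{\left(B,t \right)} = \left(\left(- \frac{1}{2}\right) 0 - \frac{5}{2}\right) \left(B + t\right) = \left(0 - \frac{5}{2}\right) \left(B + t\right) = - \frac{5 \left(B + t\right)}{2} = - \frac{5 B}{2} - \frac{5 t}{2}$)
$O{\left(\frac{6 + 97}{-47 - 14},171 \right)} + 28908 = \left(- \frac{5 \frac{6 + 97}{-47 - 14}}{2} - \frac{855}{2}\right) + 28908 = \left(- \frac{5 \frac{103}{-61}}{2} - \frac{855}{2}\right) + 28908 = \left(- \frac{5 \cdot 103 \left(- \frac{1}{61}\right)}{2} - \frac{855}{2}\right) + 28908 = \left(\left(- \frac{5}{2}\right) \left(- \frac{103}{61}\right) - \frac{855}{2}\right) + 28908 = \left(\frac{515}{122} - \frac{855}{2}\right) + 28908 = - \frac{25820}{61} + 28908 = \frac{1737568}{61}$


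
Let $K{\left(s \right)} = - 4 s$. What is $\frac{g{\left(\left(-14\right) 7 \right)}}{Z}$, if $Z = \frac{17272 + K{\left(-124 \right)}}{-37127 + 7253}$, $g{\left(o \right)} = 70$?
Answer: $- \frac{522795}{4442} \approx -117.69$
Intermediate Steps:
$Z = - \frac{8884}{14937}$ ($Z = \frac{17272 - -496}{-37127 + 7253} = \frac{17272 + 496}{-29874} = 17768 \left(- \frac{1}{29874}\right) = - \frac{8884}{14937} \approx -0.59476$)
$\frac{g{\left(\left(-14\right) 7 \right)}}{Z} = \frac{70}{- \frac{8884}{14937}} = 70 \left(- \frac{14937}{8884}\right) = - \frac{522795}{4442}$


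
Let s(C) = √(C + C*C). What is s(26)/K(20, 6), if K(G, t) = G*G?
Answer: 3*√78/400 ≈ 0.066238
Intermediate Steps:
K(G, t) = G²
s(C) = √(C + C²)
s(26)/K(20, 6) = √(26*(1 + 26))/(20²) = √(26*27)/400 = √702*(1/400) = (3*√78)*(1/400) = 3*√78/400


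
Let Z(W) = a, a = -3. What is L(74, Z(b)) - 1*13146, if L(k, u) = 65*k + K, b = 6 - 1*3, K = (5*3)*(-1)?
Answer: -8351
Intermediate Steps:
K = -15 (K = 15*(-1) = -15)
b = 3 (b = 6 - 3 = 3)
Z(W) = -3
L(k, u) = -15 + 65*k (L(k, u) = 65*k - 15 = -15 + 65*k)
L(74, Z(b)) - 1*13146 = (-15 + 65*74) - 1*13146 = (-15 + 4810) - 13146 = 4795 - 13146 = -8351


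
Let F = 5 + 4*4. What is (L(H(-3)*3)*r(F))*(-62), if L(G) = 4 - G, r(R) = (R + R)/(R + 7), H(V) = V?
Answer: -1209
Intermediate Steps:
F = 21 (F = 5 + 16 = 21)
r(R) = 2*R/(7 + R) (r(R) = (2*R)/(7 + R) = 2*R/(7 + R))
(L(H(-3)*3)*r(F))*(-62) = ((4 - (-3)*3)*(2*21/(7 + 21)))*(-62) = ((4 - 1*(-9))*(2*21/28))*(-62) = ((4 + 9)*(2*21*(1/28)))*(-62) = (13*(3/2))*(-62) = (39/2)*(-62) = -1209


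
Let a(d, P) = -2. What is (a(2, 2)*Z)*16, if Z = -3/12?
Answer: 8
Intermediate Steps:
Z = -¼ (Z = -3*1/12 = -¼ ≈ -0.25000)
(a(2, 2)*Z)*16 = -2*(-¼)*16 = (½)*16 = 8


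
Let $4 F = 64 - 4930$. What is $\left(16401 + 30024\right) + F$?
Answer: $\frac{90417}{2} \approx 45209.0$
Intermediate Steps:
$F = - \frac{2433}{2}$ ($F = \frac{64 - 4930}{4} = \frac{1}{4} \left(-4866\right) = - \frac{2433}{2} \approx -1216.5$)
$\left(16401 + 30024\right) + F = \left(16401 + 30024\right) - \frac{2433}{2} = 46425 - \frac{2433}{2} = \frac{90417}{2}$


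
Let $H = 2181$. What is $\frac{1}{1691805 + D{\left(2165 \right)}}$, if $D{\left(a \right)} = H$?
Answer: $\frac{1}{1693986} \approx 5.9032 \cdot 10^{-7}$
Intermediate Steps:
$D{\left(a \right)} = 2181$
$\frac{1}{1691805 + D{\left(2165 \right)}} = \frac{1}{1691805 + 2181} = \frac{1}{1693986}$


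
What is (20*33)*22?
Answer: 14520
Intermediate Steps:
(20*33)*22 = 660*22 = 14520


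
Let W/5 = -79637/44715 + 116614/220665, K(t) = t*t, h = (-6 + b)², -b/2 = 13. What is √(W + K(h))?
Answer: 5*√725952429890072784795/131560473 ≈ 1024.0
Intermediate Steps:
b = -26 (b = -2*13 = -26)
h = 1024 (h = (-6 - 26)² = (-32)² = 1024)
K(t) = t²
W = -823913573/131560473 (W = 5*(-79637/44715 + 116614/220665) = 5*(-823913573/657802365) = -823913573/131560473 ≈ -6.2626)
√(W + K(h)) = √(-823913573/131560473 + 1024²) = √(-823913573/131560473 + 1048576) = √(137950330622875/131560473) = 5*√725952429890072784795/131560473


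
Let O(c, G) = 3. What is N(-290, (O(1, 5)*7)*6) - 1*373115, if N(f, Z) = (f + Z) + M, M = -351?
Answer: -373630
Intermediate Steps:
N(f, Z) = -351 + Z + f (N(f, Z) = (f + Z) - 351 = (Z + f) - 351 = -351 + Z + f)
N(-290, (O(1, 5)*7)*6) - 1*373115 = (-351 + (3*7)*6 - 290) - 1*373115 = (-351 + 21*6 - 290) - 373115 = (-351 + 126 - 290) - 373115 = -515 - 373115 = -373630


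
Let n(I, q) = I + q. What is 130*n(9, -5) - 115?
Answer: 405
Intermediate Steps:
130*n(9, -5) - 115 = 130*(9 - 5) - 115 = 130*4 - 115 = 520 - 115 = 405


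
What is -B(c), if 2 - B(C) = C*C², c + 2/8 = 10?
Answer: 59191/64 ≈ 924.86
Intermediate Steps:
c = 39/4 (c = -¼ + 10 = 39/4 ≈ 9.7500)
B(C) = 2 - C³ (B(C) = 2 - C*C² = 2 - C³)
-B(c) = -(2 - (39/4)³) = -(2 - 1*59319/64) = -(2 - 59319/64) = -1*(-59191/64) = 59191/64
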